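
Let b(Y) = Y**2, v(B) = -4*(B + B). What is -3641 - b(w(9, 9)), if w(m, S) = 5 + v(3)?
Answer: -4002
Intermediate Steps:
v(B) = -8*B
w(m, S) = -19 (w(m, S) = 5 - 8*3 = 5 - 24 = -19)
-3641 - b(w(9, 9)) = -3641 - 1*(-19)**2 = -3641 - 1*361 = -3641 - 361 = -4002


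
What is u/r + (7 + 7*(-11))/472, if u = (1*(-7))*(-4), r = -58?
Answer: -4319/6844 ≈ -0.63106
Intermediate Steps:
u = 28 (u = -7*(-4) = 28)
u/r + (7 + 7*(-11))/472 = 28/(-58) + (7 + 7*(-11))/472 = 28*(-1/58) + (7 - 77)*(1/472) = -14/29 - 70*1/472 = -14/29 - 35/236 = -4319/6844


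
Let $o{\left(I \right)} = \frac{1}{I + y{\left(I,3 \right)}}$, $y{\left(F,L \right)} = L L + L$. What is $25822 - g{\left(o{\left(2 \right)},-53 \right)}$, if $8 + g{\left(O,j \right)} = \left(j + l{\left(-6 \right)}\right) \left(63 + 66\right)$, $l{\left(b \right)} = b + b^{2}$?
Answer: $28797$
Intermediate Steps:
$y{\left(F,L \right)} = L + L^{2}$ ($y{\left(F,L \right)} = L^{2} + L = L + L^{2}$)
$o{\left(I \right)} = \frac{1}{12 + I}$ ($o{\left(I \right)} = \frac{1}{I + 3 \left(1 + 3\right)} = \frac{1}{I + 3 \cdot 4} = \frac{1}{I + 12} = \frac{1}{12 + I}$)
$g{\left(O,j \right)} = 3862 + 129 j$ ($g{\left(O,j \right)} = -8 + \left(j - 6 \left(1 - 6\right)\right) \left(63 + 66\right) = -8 + \left(j - -30\right) 129 = -8 + \left(j + 30\right) 129 = -8 + \left(30 + j\right) 129 = -8 + \left(3870 + 129 j\right) = 3862 + 129 j$)
$25822 - g{\left(o{\left(2 \right)},-53 \right)} = 25822 - \left(3862 + 129 \left(-53\right)\right) = 25822 - \left(3862 - 6837\right) = 25822 - -2975 = 25822 + 2975 = 28797$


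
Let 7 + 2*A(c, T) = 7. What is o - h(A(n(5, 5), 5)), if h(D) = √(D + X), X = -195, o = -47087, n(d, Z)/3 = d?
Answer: -47087 - I*√195 ≈ -47087.0 - 13.964*I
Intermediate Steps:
n(d, Z) = 3*d
A(c, T) = 0 (A(c, T) = -7/2 + (½)*7 = -7/2 + 7/2 = 0)
h(D) = √(-195 + D) (h(D) = √(D - 195) = √(-195 + D))
o - h(A(n(5, 5), 5)) = -47087 - √(-195 + 0) = -47087 - √(-195) = -47087 - I*√195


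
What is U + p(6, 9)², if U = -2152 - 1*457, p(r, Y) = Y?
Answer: -2528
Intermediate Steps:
U = -2609 (U = -2152 - 457 = -2609)
U + p(6, 9)² = -2609 + 9² = -2609 + 81 = -2528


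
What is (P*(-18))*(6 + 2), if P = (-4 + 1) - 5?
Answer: 1152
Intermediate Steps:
P = -8 (P = -3 - 5 = -8)
(P*(-18))*(6 + 2) = (-8*(-18))*(6 + 2) = 144*8 = 1152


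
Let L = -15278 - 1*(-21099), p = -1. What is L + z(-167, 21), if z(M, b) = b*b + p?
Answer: 6261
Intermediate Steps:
L = 5821 (L = -15278 + 21099 = 5821)
z(M, b) = -1 + b² (z(M, b) = b*b - 1 = b² - 1 = -1 + b²)
L + z(-167, 21) = 5821 + (-1 + 21²) = 5821 + (-1 + 441) = 5821 + 440 = 6261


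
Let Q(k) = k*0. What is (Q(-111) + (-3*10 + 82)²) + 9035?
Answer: 11739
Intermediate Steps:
Q(k) = 0
(Q(-111) + (-3*10 + 82)²) + 9035 = (0 + (-3*10 + 82)²) + 9035 = (0 + (-30 + 82)²) + 9035 = (0 + 52²) + 9035 = (0 + 2704) + 9035 = 2704 + 9035 = 11739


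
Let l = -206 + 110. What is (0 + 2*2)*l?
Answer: -384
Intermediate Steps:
l = -96
(0 + 2*2)*l = (0 + 2*2)*(-96) = (0 + 4)*(-96) = 4*(-96) = -384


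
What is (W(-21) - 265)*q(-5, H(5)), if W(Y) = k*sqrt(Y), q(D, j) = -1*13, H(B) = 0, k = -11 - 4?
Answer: 3445 + 195*I*sqrt(21) ≈ 3445.0 + 893.6*I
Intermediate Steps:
k = -15
q(D, j) = -13
W(Y) = -15*sqrt(Y)
(W(-21) - 265)*q(-5, H(5)) = (-15*I*sqrt(21) - 265)*(-13) = (-265 - 15*I*sqrt(21))*(-13) = 3445 + 195*I*sqrt(21)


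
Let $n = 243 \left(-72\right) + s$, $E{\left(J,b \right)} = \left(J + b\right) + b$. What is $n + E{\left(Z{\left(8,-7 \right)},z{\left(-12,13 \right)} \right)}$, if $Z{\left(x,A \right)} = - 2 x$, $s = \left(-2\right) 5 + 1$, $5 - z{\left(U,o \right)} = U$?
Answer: $-17487$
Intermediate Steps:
$z{\left(U,o \right)} = 5 - U$
$s = -9$ ($s = -10 + 1 = -9$)
$E{\left(J,b \right)} = J + 2 b$
$n = -17505$ ($n = 243 \left(-72\right) - 9 = -17496 - 9 = -17505$)
$n + E{\left(Z{\left(8,-7 \right)},z{\left(-12,13 \right)} \right)} = -17505 + \left(\left(-2\right) 8 + 2 \left(5 - -12\right)\right) = -17505 - \left(16 - 2 \left(5 + 12\right)\right) = -17505 + \left(-16 + 2 \cdot 17\right) = -17505 + \left(-16 + 34\right) = -17505 + 18 = -17487$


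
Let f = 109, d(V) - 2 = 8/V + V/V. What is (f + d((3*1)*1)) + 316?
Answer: 1292/3 ≈ 430.67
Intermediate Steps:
d(V) = 3 + 8/V (d(V) = 2 + (8/V + V/V) = 2 + (8/V + 1) = 2 + (1 + 8/V) = 3 + 8/V)
(f + d((3*1)*1)) + 316 = (109 + (3 + 8/(((3*1)*1)))) + 316 = (109 + (3 + 8/((3*1)))) + 316 = (109 + (3 + 8/3)) + 316 = (109 + 17/3) + 316 = 344/3 + 316 = 1292/3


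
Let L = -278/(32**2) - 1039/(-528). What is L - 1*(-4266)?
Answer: 72106997/16896 ≈ 4267.7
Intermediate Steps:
L = 28661/16896 (L = -278/1024 - 1039*(-1/528) = -278*1/1024 + 1039/528 = -139/512 + 1039/528 = 28661/16896 ≈ 1.6963)
L - 1*(-4266) = 28661/16896 - 1*(-4266) = 28661/16896 + 4266 = 72106997/16896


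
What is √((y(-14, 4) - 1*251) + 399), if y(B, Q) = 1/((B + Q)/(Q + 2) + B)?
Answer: √326791/47 ≈ 12.163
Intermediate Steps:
y(B, Q) = 1/(B + (B + Q)/(2 + Q)) (y(B, Q) = 1/((B + Q)/(2 + Q) + B) = 1/(B + (B + Q)/(2 + Q)))
√((y(-14, 4) - 1*251) + 399) = √(((2 + 4)/(4 + 3*(-14) - 14*4) - 1*251) + 399) = √((6/(4 - 42 - 56) - 251) + 399) = √((6/(-94) - 251) + 399) = √((-1/94*6 - 251) + 399) = √((-3/47 - 251) + 399) = √(-11800/47 + 399) = √(6953/47) = √326791/47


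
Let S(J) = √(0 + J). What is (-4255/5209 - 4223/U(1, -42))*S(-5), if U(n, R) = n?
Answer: -22001862*I*√5/5209 ≈ -9444.7*I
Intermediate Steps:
S(J) = √J
(-4255/5209 - 4223/U(1, -42))*S(-5) = (-4255/5209 - 4223/1)*√(-5) = (-4255*1/5209 - 4223*1)*(I*√5) = (-4255/5209 - 4223)*(I*√5) = -22001862*I*√5/5209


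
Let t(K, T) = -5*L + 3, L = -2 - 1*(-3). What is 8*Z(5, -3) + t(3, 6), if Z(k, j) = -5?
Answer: -42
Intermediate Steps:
L = 1 (L = -2 + 3 = 1)
t(K, T) = -2 (t(K, T) = -5*1 + 3 = -5 + 3 = -2)
8*Z(5, -3) + t(3, 6) = 8*(-5) - 2 = -40 - 2 = -42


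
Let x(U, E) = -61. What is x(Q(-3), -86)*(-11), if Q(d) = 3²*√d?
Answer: 671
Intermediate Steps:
Q(d) = 9*√d
x(Q(-3), -86)*(-11) = -61*(-11) = 671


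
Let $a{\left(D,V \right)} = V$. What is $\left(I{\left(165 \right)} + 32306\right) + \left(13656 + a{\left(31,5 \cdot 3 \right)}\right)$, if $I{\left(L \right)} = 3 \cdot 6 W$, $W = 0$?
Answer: $45977$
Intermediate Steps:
$I{\left(L \right)} = 0$ ($I{\left(L \right)} = 3 \cdot 6 \cdot 0 = 18 \cdot 0 = 0$)
$\left(I{\left(165 \right)} + 32306\right) + \left(13656 + a{\left(31,5 \cdot 3 \right)}\right) = \left(0 + 32306\right) + \left(13656 + 5 \cdot 3\right) = 32306 + \left(13656 + 15\right) = 32306 + 13671 = 45977$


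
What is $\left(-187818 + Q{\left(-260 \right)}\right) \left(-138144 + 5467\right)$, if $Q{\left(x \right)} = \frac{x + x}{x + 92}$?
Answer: $\frac{523293080501}{21} \approx 2.4919 \cdot 10^{10}$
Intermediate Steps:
$Q{\left(x \right)} = \frac{2 x}{92 + x}$
$\left(-187818 + Q{\left(-260 \right)}\right) \left(-138144 + 5467\right) = \left(-187818 + 2 \left(-260\right) \frac{1}{92 - 260}\right) \left(-138144 + 5467\right) = \left(-187818 + 2 \left(-260\right) \frac{1}{-168}\right) \left(-132677\right) = \left(-187818 + 2 \left(-260\right) \left(- \frac{1}{168}\right)\right) \left(-132677\right) = \left(-187818 + \frac{65}{21}\right) \left(-132677\right) = \left(- \frac{3944113}{21}\right) \left(-132677\right) = \frac{523293080501}{21}$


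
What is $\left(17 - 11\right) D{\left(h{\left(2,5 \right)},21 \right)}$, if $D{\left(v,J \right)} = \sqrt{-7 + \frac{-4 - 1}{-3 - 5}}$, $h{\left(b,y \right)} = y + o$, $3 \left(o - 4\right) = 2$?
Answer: $\frac{3 i \sqrt{102}}{2} \approx 15.149 i$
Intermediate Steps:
$o = \frac{14}{3}$ ($o = 4 + \frac{1}{3} \cdot 2 = 4 + \frac{2}{3} = \frac{14}{3} \approx 4.6667$)
$h{\left(b,y \right)} = \frac{14}{3} + y$ ($h{\left(b,y \right)} = y + \frac{14}{3} = \frac{14}{3} + y$)
$D{\left(v,J \right)} = \frac{i \sqrt{102}}{4}$ ($D{\left(v,J \right)} = \sqrt{-7 - \frac{5}{-8}} = \sqrt{-7 - - \frac{5}{8}} = \sqrt{-7 + \frac{5}{8}} = \sqrt{- \frac{51}{8}} = \frac{i \sqrt{102}}{4}$)
$\left(17 - 11\right) D{\left(h{\left(2,5 \right)},21 \right)} = \left(17 - 11\right) \frac{i \sqrt{102}}{4} = 6 \frac{i \sqrt{102}}{4} = \frac{3 i \sqrt{102}}{2}$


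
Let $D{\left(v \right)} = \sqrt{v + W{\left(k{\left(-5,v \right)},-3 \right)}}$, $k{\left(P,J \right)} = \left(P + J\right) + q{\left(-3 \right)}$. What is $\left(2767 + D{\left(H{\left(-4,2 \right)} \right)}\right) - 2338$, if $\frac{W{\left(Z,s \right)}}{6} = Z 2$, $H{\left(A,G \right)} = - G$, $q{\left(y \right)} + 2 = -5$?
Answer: $429 + i \sqrt{170} \approx 429.0 + 13.038 i$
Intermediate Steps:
$q{\left(y \right)} = -7$ ($q{\left(y \right)} = -2 - 5 = -7$)
$k{\left(P,J \right)} = -7 + J + P$ ($k{\left(P,J \right)} = \left(P + J\right) - 7 = \left(J + P\right) - 7 = -7 + J + P$)
$W{\left(Z,s \right)} = 12 Z$ ($W{\left(Z,s \right)} = 6 Z 2 = 6 \cdot 2 Z = 12 Z$)
$D{\left(v \right)} = \sqrt{-144 + 13 v}$ ($D{\left(v \right)} = \sqrt{v + 12 \left(-7 + v - 5\right)} = \sqrt{v + 12 \left(-12 + v\right)} = \sqrt{v + \left(-144 + 12 v\right)} = \sqrt{-144 + 13 v}$)
$\left(2767 + D{\left(H{\left(-4,2 \right)} \right)}\right) - 2338 = \left(2767 + \sqrt{-144 + 13 \left(\left(-1\right) 2\right)}\right) - 2338 = \left(2767 + \sqrt{-144 + 13 \left(-2\right)}\right) - 2338 = \left(2767 + \sqrt{-144 - 26}\right) - 2338 = \left(2767 + \sqrt{-170}\right) - 2338 = \left(2767 + i \sqrt{170}\right) - 2338 = 429 + i \sqrt{170}$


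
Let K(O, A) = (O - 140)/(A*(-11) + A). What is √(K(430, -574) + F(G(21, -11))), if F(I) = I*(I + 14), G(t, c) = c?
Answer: I*√10856062/574 ≈ 5.7402*I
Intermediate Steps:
F(I) = I*(14 + I)
K(O, A) = -(-140 + O)/(10*A) (K(O, A) = (-140 + O)/(-11*A + A) = (-140 + O)/((-10*A)) = (-140 + O)*(-1/(10*A)) = -(-140 + O)/(10*A))
√(K(430, -574) + F(G(21, -11))) = √((⅒)*(140 - 1*430)/(-574) - 11*(14 - 11)) = √((⅒)*(-1/574)*(140 - 430) - 11*3) = √((⅒)*(-1/574)*(-290) - 33) = √(29/574 - 33) = √(-18913/574) = I*√10856062/574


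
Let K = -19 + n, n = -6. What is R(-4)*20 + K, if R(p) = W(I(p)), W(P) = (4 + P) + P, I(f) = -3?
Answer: -65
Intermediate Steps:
W(P) = 4 + 2*P
R(p) = -2 (R(p) = 4 + 2*(-3) = 4 - 6 = -2)
K = -25 (K = -19 - 6 = -25)
R(-4)*20 + K = -2*20 - 25 = -40 - 25 = -65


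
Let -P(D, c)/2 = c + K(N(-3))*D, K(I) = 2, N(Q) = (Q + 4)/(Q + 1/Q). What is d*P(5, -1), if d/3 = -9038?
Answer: 488052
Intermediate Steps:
d = -27114 (d = 3*(-9038) = -27114)
N(Q) = (4 + Q)/(Q + 1/Q)
P(D, c) = -4*D - 2*c (P(D, c) = -2*(c + 2*D) = -4*D - 2*c)
d*P(5, -1) = -27114*(-4*5 - 2*(-1)) = -27114*(-20 + 2) = -27114*(-18) = 488052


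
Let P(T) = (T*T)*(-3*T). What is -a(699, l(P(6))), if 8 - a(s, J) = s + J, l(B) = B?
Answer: 43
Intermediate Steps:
P(T) = -3*T³ (P(T) = T²*(-3*T) = -3*T³)
a(s, J) = 8 - J - s (a(s, J) = 8 - (s + J) = 8 - (J + s) = 8 + (-J - s) = 8 - J - s)
-a(699, l(P(6))) = -(8 - (-3)*6³ - 1*699) = -(8 - (-3)*216 - 699) = -(8 - 1*(-648) - 699) = -(8 + 648 - 699) = -1*(-43) = 43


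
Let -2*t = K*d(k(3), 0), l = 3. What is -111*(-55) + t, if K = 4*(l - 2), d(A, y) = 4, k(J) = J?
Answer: 6097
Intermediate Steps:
K = 4 (K = 4*(3 - 2) = 4*1 = 4)
t = -8 (t = -2*4 = -½*16 = -8)
-111*(-55) + t = -111*(-55) - 8 = 6105 - 8 = 6097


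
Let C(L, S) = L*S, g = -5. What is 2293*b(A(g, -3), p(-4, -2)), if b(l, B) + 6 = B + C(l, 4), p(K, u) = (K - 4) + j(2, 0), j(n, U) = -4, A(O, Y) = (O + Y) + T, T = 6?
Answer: -59618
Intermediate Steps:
A(O, Y) = 6 + O + Y (A(O, Y) = (O + Y) + 6 = 6 + O + Y)
p(K, u) = -8 + K (p(K, u) = (K - 4) - 4 = (-4 + K) - 4 = -8 + K)
b(l, B) = -6 + B + 4*l (b(l, B) = -6 + (B + l*4) = -6 + (B + 4*l) = -6 + B + 4*l)
2293*b(A(g, -3), p(-4, -2)) = 2293*(-6 + (-8 - 4) + 4*(6 - 5 - 3)) = 2293*(-6 - 12 + 4*(-2)) = 2293*(-6 - 12 - 8) = 2293*(-26) = -59618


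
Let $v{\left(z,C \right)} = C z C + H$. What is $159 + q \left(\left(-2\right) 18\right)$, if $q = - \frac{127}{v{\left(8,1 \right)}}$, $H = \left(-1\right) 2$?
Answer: $921$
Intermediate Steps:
$H = -2$
$v{\left(z,C \right)} = -2 + z C^{2}$ ($v{\left(z,C \right)} = C z C - 2 = z C^{2} - 2 = -2 + z C^{2}$)
$q = - \frac{127}{6}$ ($q = - \frac{127}{-2 + 8 \cdot 1^{2}} = - \frac{127}{-2 + 8 \cdot 1} = - \frac{127}{-2 + 8} = - \frac{127}{6} \approx -21.167$)
$159 + q \left(\left(-2\right) 18\right) = 159 - \frac{127 \left(\left(-2\right) 18\right)}{6} = 159 - -762 = 159 + 762 = 921$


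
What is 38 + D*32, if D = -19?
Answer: -570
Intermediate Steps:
38 + D*32 = 38 - 19*32 = 38 - 608 = -570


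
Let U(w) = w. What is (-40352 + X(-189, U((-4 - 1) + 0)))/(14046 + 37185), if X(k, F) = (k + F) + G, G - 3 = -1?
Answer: -40544/51231 ≈ -0.79140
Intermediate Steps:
G = 2 (G = 3 - 1 = 2)
X(k, F) = 2 + F + k (X(k, F) = (k + F) + 2 = (F + k) + 2 = 2 + F + k)
(-40352 + X(-189, U((-4 - 1) + 0)))/(14046 + 37185) = (-40352 + (2 + ((-4 - 1) + 0) - 189))/(14046 + 37185) = (-40352 + (2 + (-5 + 0) - 189))/51231 = (-40352 + (2 - 5 - 189))*(1/51231) = (-40352 - 192)*(1/51231) = -40544*1/51231 = -40544/51231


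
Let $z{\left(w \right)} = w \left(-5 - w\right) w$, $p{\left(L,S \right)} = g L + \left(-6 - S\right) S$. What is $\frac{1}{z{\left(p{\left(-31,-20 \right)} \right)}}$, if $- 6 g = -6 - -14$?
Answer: $\frac{27}{359371856} \approx 7.5131 \cdot 10^{-8}$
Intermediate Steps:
$g = - \frac{4}{3}$ ($g = - \frac{-6 - -14}{6} = - \frac{-6 + 14}{6} = \left(- \frac{1}{6}\right) 8 = - \frac{4}{3} \approx -1.3333$)
$p{\left(L,S \right)} = - \frac{4 L}{3} + S \left(-6 - S\right)$ ($p{\left(L,S \right)} = - \frac{4 L}{3} + \left(-6 - S\right) S = - \frac{4 L}{3} + S \left(-6 - S\right)$)
$z{\left(w \right)} = w^{2} \left(-5 - w\right)$
$\frac{1}{z{\left(p{\left(-31,-20 \right)} \right)}} = \frac{1}{\left(- \left(-20\right)^{2} - -120 - - \frac{124}{3}\right)^{2} \left(-5 - \left(- \left(-20\right)^{2} - -120 - - \frac{124}{3}\right)\right)} = \frac{1}{\left(\left(-1\right) 400 + 120 + \frac{124}{3}\right)^{2} \left(-5 - \left(\left(-1\right) 400 + 120 + \frac{124}{3}\right)\right)} = \frac{1}{\left(-400 + 120 + \frac{124}{3}\right)^{2} \left(-5 - \left(-400 + 120 + \frac{124}{3}\right)\right)} = \frac{1}{\left(- \frac{716}{3}\right)^{2} \left(-5 - - \frac{716}{3}\right)} = \frac{1}{\frac{512656}{9} \left(-5 + \frac{716}{3}\right)} = \frac{1}{\frac{512656}{9} \cdot \frac{701}{3}} = \frac{1}{\frac{359371856}{27}} = \frac{27}{359371856}$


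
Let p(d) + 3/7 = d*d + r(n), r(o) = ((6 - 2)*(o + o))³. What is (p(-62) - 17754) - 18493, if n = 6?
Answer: 547320/7 ≈ 78189.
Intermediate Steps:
r(o) = 512*o³ (r(o) = (4*(2*o))³ = (8*o)³ = 512*o³)
p(d) = 774141/7 + d² (p(d) = -3/7 + (d*d + 512*6³) = -3/7 + (d² + 512*216) = -3/7 + (d² + 110592) = -3/7 + (110592 + d²) = 774141/7 + d²)
(p(-62) - 17754) - 18493 = ((774141/7 + (-62)²) - 17754) - 18493 = ((774141/7 + 3844) - 17754) - 18493 = (801049/7 - 17754) - 18493 = 676771/7 - 18493 = 547320/7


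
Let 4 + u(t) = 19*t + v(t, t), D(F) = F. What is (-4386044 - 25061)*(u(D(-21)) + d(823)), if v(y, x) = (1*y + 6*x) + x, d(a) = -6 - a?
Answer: 6175547000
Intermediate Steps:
v(y, x) = y + 7*x (v(y, x) = (y + 6*x) + x = y + 7*x)
u(t) = -4 + 27*t (u(t) = -4 + (19*t + (t + 7*t)) = -4 + (19*t + 8*t) = -4 + 27*t)
(-4386044 - 25061)*(u(D(-21)) + d(823)) = (-4386044 - 25061)*((-4 + 27*(-21)) + (-6 - 1*823)) = -4411105*((-4 - 567) + (-6 - 823)) = -4411105*(-571 - 829) = -4411105*(-1400) = 6175547000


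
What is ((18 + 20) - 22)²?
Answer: 256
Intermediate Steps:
((18 + 20) - 22)² = (38 - 22)² = 16² = 256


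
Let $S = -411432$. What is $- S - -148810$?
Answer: $560242$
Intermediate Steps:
$- S - -148810 = \left(-1\right) \left(-411432\right) - -148810 = 411432 + 148810 = 560242$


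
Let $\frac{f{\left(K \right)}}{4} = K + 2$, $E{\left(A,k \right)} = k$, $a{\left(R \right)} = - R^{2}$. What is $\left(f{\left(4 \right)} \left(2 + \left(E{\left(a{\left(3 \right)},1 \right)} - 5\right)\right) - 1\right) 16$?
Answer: $-784$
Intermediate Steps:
$f{\left(K \right)} = 8 + 4 K$ ($f{\left(K \right)} = 4 \left(K + 2\right) = 4 \left(2 + K\right) = 8 + 4 K$)
$\left(f{\left(4 \right)} \left(2 + \left(E{\left(a{\left(3 \right)},1 \right)} - 5\right)\right) - 1\right) 16 = \left(\left(8 + 4 \cdot 4\right) \left(2 + \left(1 - 5\right)\right) - 1\right) 16 = \left(\left(8 + 16\right) \left(2 + \left(1 - 5\right)\right) - 1\right) 16 = \left(24 \left(2 - 4\right) - 1\right) 16 = \left(24 \left(-2\right) - 1\right) 16 = \left(-48 - 1\right) 16 = \left(-49\right) 16 = -784$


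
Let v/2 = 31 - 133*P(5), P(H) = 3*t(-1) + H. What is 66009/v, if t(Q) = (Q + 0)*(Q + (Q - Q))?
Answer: -66009/2066 ≈ -31.950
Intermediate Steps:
t(Q) = Q² (t(Q) = Q*(Q + 0) = Q*Q = Q²)
P(H) = 3 + H (P(H) = 3*(-1)² + H = 3*1 + H = 3 + H)
v = -2066 (v = 2*(31 - 133*(3 + 5)) = 2*(31 - 133*8) = 2*(31 - 1064) = 2*(-1033) = -2066)
66009/v = 66009/(-2066) = 66009*(-1/2066) = -66009/2066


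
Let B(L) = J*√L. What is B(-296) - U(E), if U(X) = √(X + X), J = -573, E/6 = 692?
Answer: -4*√519 - 1146*I*√74 ≈ -91.126 - 9858.3*I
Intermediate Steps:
E = 4152 (E = 6*692 = 4152)
B(L) = -573*√L
U(X) = √2*√X (U(X) = √(2*X) = √2*√X)
B(-296) - U(E) = -1146*I*√74 - √2*√4152 = -1146*I*√74 - √2*2*√1038 = -1146*I*√74 - 4*√519 = -4*√519 - 1146*I*√74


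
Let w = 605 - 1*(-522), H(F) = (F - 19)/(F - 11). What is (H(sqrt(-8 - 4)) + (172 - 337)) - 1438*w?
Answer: -215564982/133 + 16*I*sqrt(3)/133 ≈ -1.6208e+6 + 0.20837*I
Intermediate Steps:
H(F) = (-19 + F)/(-11 + F)
w = 1127 (w = 605 + 522 = 1127)
(H(sqrt(-8 - 4)) + (172 - 337)) - 1438*w = ((-19 + sqrt(-8 - 4))/(-11 + sqrt(-8 - 4)) + (172 - 337)) - 1438*1127 = ((-19 + sqrt(-12))/(-11 + sqrt(-12)) - 165) - 1620626 = ((-19 + 2*I*sqrt(3))/(-11 + 2*I*sqrt(3)) - 165) - 1620626 = (-165 + (-19 + 2*I*sqrt(3))/(-11 + 2*I*sqrt(3))) - 1620626 = -1620791 + (-19 + 2*I*sqrt(3))/(-11 + 2*I*sqrt(3))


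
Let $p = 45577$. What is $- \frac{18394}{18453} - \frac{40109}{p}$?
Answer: $- \frac{1578474715}{841032381} \approx -1.8768$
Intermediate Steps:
$- \frac{18394}{18453} - \frac{40109}{p} = - \frac{18394}{18453} - \frac{40109}{45577} = - \frac{1578474715}{841032381}$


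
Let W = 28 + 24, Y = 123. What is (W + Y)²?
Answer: 30625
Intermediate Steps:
W = 52
(W + Y)² = (52 + 123)² = 175² = 30625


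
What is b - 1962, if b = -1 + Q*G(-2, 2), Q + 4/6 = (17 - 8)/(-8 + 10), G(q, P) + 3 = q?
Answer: -11893/6 ≈ -1982.2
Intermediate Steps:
G(q, P) = -3 + q
Q = 23/6 (Q = -⅔ + (17 - 8)/(-8 + 10) = -⅔ + 9/2 = 23/6 ≈ 3.8333)
b = -121/6 (b = -1 + 23*(-3 - 2)/6 = -1 + (23/6)*(-5) = -1 - 115/6 = -121/6 ≈ -20.167)
b - 1962 = -121/6 - 1962 = -11893/6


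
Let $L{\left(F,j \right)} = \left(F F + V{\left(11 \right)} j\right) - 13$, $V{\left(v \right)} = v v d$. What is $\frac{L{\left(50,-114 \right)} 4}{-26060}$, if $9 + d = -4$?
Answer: $- \frac{181809}{6515} \approx -27.906$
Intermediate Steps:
$d = -13$ ($d = -9 - 4 = -13$)
$V{\left(v \right)} = - 13 v^{2}$ ($V{\left(v \right)} = v v \left(-13\right) = v^{2} \left(-13\right) = - 13 v^{2}$)
$L{\left(F,j \right)} = -13 + F^{2} - 1573 j$ ($L{\left(F,j \right)} = \left(F F + - 13 \cdot 11^{2} j\right) - 13 = \left(F^{2} + \left(-13\right) 121 j\right) - 13 = \left(F^{2} - 1573 j\right) - 13 = -13 + F^{2} - 1573 j$)
$\frac{L{\left(50,-114 \right)} 4}{-26060} = \frac{\left(-13 + 50^{2} - -179322\right) 4}{-26060} = \left(-13 + 2500 + 179322\right) 4 \left(- \frac{1}{26060}\right) = 181809 \cdot 4 \left(- \frac{1}{26060}\right) = 727236 \left(- \frac{1}{26060}\right) = - \frac{181809}{6515}$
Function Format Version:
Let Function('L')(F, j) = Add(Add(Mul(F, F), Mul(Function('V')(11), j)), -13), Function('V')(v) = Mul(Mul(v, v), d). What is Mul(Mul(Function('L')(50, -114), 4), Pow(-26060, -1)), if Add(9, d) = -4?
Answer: Rational(-181809, 6515) ≈ -27.906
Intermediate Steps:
d = -13 (d = Add(-9, -4) = -13)
Function('V')(v) = Mul(-13, Pow(v, 2)) (Function('V')(v) = Mul(Mul(v, v), -13) = Mul(Pow(v, 2), -13) = Mul(-13, Pow(v, 2)))
Function('L')(F, j) = Add(-13, Pow(F, 2), Mul(-1573, j)) (Function('L')(F, j) = Add(Add(Mul(F, F), Mul(Mul(-13, Pow(11, 2)), j)), -13) = Add(Add(Pow(F, 2), Mul(Mul(-13, 121), j)), -13) = Add(Add(Pow(F, 2), Mul(-1573, j)), -13) = Add(-13, Pow(F, 2), Mul(-1573, j)))
Mul(Mul(Function('L')(50, -114), 4), Pow(-26060, -1)) = Mul(Mul(Add(-13, Pow(50, 2), Mul(-1573, -114)), 4), Pow(-26060, -1)) = Mul(Mul(Add(-13, 2500, 179322), 4), Rational(-1, 26060)) = Mul(Mul(181809, 4), Rational(-1, 26060)) = Mul(727236, Rational(-1, 26060)) = Rational(-181809, 6515)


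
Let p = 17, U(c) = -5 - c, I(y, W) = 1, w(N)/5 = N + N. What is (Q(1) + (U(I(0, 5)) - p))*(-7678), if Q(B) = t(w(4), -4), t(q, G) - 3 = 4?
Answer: 122848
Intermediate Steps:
w(N) = 10*N (w(N) = 5*(N + N) = 5*(2*N) = 10*N)
t(q, G) = 7 (t(q, G) = 3 + 4 = 7)
Q(B) = 7
(Q(1) + (U(I(0, 5)) - p))*(-7678) = (7 + ((-5 - 1*1) - 1*17))*(-7678) = (7 + ((-5 - 1) - 17))*(-7678) = (7 + (-6 - 17))*(-7678) = (7 - 23)*(-7678) = -16*(-7678) = 122848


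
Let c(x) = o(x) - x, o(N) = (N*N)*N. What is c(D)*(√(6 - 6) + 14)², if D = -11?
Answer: -258720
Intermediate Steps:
o(N) = N³ (o(N) = N²*N = N³)
c(x) = x³ - x
c(D)*(√(6 - 6) + 14)² = ((-11)³ - 1*(-11))*(√(6 - 6) + 14)² = (-1331 + 11)*(√0 + 14)² = -1320*(0 + 14)² = -1320*14² = -1320*196 = -258720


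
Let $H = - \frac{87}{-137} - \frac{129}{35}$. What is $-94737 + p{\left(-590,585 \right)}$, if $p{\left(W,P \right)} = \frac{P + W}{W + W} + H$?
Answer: $- \frac{107209731353}{1131620} \approx -94740.0$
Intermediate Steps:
$H = - \frac{14628}{4795}$ ($H = \left(-87\right) \left(- \frac{1}{137}\right) - \frac{129}{35} = \frac{87}{137} - \frac{129}{35} = - \frac{14628}{4795} \approx -3.0507$)
$p{\left(W,P \right)} = - \frac{14628}{4795} + \frac{P + W}{2 W}$ ($p{\left(W,P \right)} = \frac{P + W}{W + W} - \frac{14628}{4795} = \frac{P + W}{2 W} - \frac{14628}{4795} = - \frac{14628}{4795} + \frac{P + W}{2 W}$)
$-94737 + p{\left(-590,585 \right)} = -94737 - \left(\frac{24461}{9590} - \frac{585}{2 \left(-590\right)}\right) = -94737 - \left(\frac{24461}{9590} - - \frac{117}{236}\right) = -94737 - \frac{3447413}{1131620} = - \frac{107209731353}{1131620}$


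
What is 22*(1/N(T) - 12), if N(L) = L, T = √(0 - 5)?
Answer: -264 - 22*I*√5/5 ≈ -264.0 - 9.8387*I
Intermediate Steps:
T = I*√5 (T = √(-5) = I*√5 ≈ 2.2361*I)
22*(1/N(T) - 12) = 22*(1/(I*√5) - 12) = 22*(-I*√5/5 - 12) = 22*(-12 - I*√5/5) = -264 - 22*I*√5/5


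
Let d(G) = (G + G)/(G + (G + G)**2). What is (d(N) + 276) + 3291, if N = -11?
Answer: 153379/43 ≈ 3567.0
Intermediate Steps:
d(G) = 2*G/(G + 4*G**2) (d(G) = (2*G)/(G + (2*G)**2) = (2*G)/(G + 4*G**2) = 2*G/(G + 4*G**2))
(d(N) + 276) + 3291 = (2/(1 + 4*(-11)) + 276) + 3291 = (2/(1 - 44) + 276) + 3291 = (2/(-43) + 276) + 3291 = (2*(-1/43) + 276) + 3291 = (-2/43 + 276) + 3291 = 11866/43 + 3291 = 153379/43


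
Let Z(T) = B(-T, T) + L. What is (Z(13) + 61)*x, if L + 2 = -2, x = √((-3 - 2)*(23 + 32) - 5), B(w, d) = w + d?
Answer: 114*I*√70 ≈ 953.79*I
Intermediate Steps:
B(w, d) = d + w
x = 2*I*√70 (x = √(-5*55 - 5) = √(-275 - 5) = √(-280) = 2*I*√70 ≈ 16.733*I)
L = -4 (L = -2 - 2 = -4)
Z(T) = -4 (Z(T) = (T - T) - 4 = 0 - 4 = -4)
(Z(13) + 61)*x = (-4 + 61)*(2*I*√70) = 57*(2*I*√70) = 114*I*√70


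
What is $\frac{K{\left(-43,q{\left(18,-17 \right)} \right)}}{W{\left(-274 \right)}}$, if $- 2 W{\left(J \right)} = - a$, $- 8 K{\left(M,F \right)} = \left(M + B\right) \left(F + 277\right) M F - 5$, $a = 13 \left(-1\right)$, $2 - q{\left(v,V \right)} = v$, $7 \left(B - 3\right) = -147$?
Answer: $- \frac{10953653}{52} \approx -2.1065 \cdot 10^{5}$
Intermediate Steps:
$B = -18$ ($B = 3 + \frac{1}{7} \left(-147\right) = 3 - 21 = -18$)
$q{\left(v,V \right)} = 2 - v$
$a = -13$
$K{\left(M,F \right)} = \frac{5}{8} - \frac{F M \left(-18 + M\right) \left(277 + F\right)}{8}$ ($K{\left(M,F \right)} = - \frac{\left(M - 18\right) \left(F + 277\right) M F - 5}{8} = - \frac{\left(-18 + M\right) \left(277 + F\right) M F - 5}{8} = - \frac{M \left(-18 + M\right) \left(277 + F\right) F - 5}{8} = - \frac{F M \left(-18 + M\right) \left(277 + F\right) - 5}{8} = - \frac{-5 + F M \left(-18 + M\right) \left(277 + F\right)}{8} = \frac{5}{8} - \frac{F M \left(-18 + M\right) \left(277 + F\right)}{8}$)
$W{\left(J \right)} = - \frac{13}{2}$ ($W{\left(J \right)} = - \frac{\left(-1\right) \left(-13\right)}{2} = \left(- \frac{1}{2}\right) 13 = - \frac{13}{2}$)
$\frac{K{\left(-43,q{\left(18,-17 \right)} \right)}}{W{\left(-274 \right)}} = \frac{\frac{5}{8} - \frac{277 \left(2 - 18\right) \left(-43\right)^{2}}{8} - \frac{\left(2 - 18\right)^{2} \left(-43\right)^{2}}{8} + \frac{9}{4} \left(-43\right) \left(2 - 18\right)^{2} + \frac{2493}{4} \left(2 - 18\right) \left(-43\right)}{- \frac{13}{2}} = \left(\frac{5}{8} - \frac{277}{8} \left(2 - 18\right) 1849 - \frac{1}{8} \left(2 - 18\right)^{2} \cdot 1849 + \frac{9}{4} \left(-43\right) \left(2 - 18\right)^{2} + \frac{2493}{4} \left(2 - 18\right) \left(-43\right)\right) \left(- \frac{2}{13}\right) = \left(\frac{5}{8} - \left(-554\right) 1849 - \frac{1}{8} \left(-16\right)^{2} \cdot 1849 + \frac{9}{4} \left(-43\right) \left(-16\right)^{2} + \frac{2493}{4} \left(-16\right) \left(-43\right)\right) \left(- \frac{2}{13}\right) = \left(\frac{5}{8} + 1024346 - 32 \cdot 1849 + \frac{9}{4} \left(-43\right) 256 + 428796\right) \left(- \frac{2}{13}\right) = \left(\frac{5}{8} + 1024346 - 59168 - 24768 + 428796\right) \left(- \frac{2}{13}\right) = \frac{10953653}{8} \left(- \frac{2}{13}\right) = - \frac{10953653}{52}$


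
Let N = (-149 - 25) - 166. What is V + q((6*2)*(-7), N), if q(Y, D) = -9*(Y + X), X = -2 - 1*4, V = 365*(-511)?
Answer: -185705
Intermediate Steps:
V = -186515
X = -6 (X = -2 - 4 = -6)
N = -340 (N = -174 - 166 = -340)
q(Y, D) = 54 - 9*Y (q(Y, D) = -9*(Y - 6) = -9*(-6 + Y) = 54 - 9*Y)
V + q((6*2)*(-7), N) = -186515 + (54 - 9*6*2*(-7)) = -186515 + (54 - 108*(-7)) = -186515 + (54 - 9*(-84)) = -186515 + (54 + 756) = -186515 + 810 = -185705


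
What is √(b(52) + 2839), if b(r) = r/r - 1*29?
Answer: √2811 ≈ 53.019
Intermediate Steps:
b(r) = -28 (b(r) = 1 - 29 = -28)
√(b(52) + 2839) = √(-28 + 2839) = √2811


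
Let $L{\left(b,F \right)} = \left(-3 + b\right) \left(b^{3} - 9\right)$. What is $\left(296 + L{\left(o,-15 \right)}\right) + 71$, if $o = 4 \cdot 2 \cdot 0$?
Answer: $394$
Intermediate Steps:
$o = 0$ ($o = 8 \cdot 0 = 0$)
$L{\left(b,F \right)} = \left(-9 + b^{3}\right) \left(-3 + b\right)$ ($L{\left(b,F \right)} = \left(-3 + b\right) \left(-9 + b^{3}\right) = \left(-9 + b^{3}\right) \left(-3 + b\right)$)
$\left(296 + L{\left(o,-15 \right)}\right) + 71 = \left(296 + \left(27 + 0^{4} - 0 - 3 \cdot 0^{3}\right)\right) + 71 = \left(296 + \left(27 + 0 + 0 - 0\right)\right) + 71 = \left(296 + \left(27 + 0 + 0 + 0\right)\right) + 71 = \left(296 + 27\right) + 71 = 323 + 71 = 394$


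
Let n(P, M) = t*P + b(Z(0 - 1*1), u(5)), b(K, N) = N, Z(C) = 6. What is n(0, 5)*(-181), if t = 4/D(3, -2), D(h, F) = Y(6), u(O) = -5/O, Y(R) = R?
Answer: 181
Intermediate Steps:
D(h, F) = 6
t = ⅔ (t = 4/6 = 4*(⅙) = ⅔ ≈ 0.66667)
n(P, M) = -1 + 2*P/3 (n(P, M) = 2*P/3 - 5/5 = 2*P/3 - 5*⅕ = 2*P/3 - 1 = -1 + 2*P/3)
n(0, 5)*(-181) = (-1 + (⅔)*0)*(-181) = (-1 + 0)*(-181) = -1*(-181) = 181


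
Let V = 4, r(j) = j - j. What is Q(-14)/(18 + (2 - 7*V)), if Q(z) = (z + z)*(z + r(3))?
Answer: -49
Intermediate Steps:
r(j) = 0
Q(z) = 2*z² (Q(z) = (z + z)*(z + 0) = (2*z)*z = 2*z²)
Q(-14)/(18 + (2 - 7*V)) = (2*(-14)²)/(18 + (2 - 7*4)) = (2*196)/(18 + (2 - 28)) = 392/(18 - 26) = 392/(-8) = -⅛*392 = -49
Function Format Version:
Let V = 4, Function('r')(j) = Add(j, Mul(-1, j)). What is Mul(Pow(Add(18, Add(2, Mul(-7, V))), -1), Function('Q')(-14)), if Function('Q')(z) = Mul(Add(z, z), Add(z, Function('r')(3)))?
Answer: -49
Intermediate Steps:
Function('r')(j) = 0
Function('Q')(z) = Mul(2, Pow(z, 2)) (Function('Q')(z) = Mul(Add(z, z), Add(z, 0)) = Mul(Mul(2, z), z) = Mul(2, Pow(z, 2)))
Mul(Pow(Add(18, Add(2, Mul(-7, V))), -1), Function('Q')(-14)) = Mul(Pow(Add(18, Add(2, Mul(-7, 4))), -1), Mul(2, Pow(-14, 2))) = Mul(Pow(Add(18, Add(2, -28)), -1), Mul(2, 196)) = Mul(Pow(Add(18, -26), -1), 392) = Mul(Pow(-8, -1), 392) = Mul(Rational(-1, 8), 392) = -49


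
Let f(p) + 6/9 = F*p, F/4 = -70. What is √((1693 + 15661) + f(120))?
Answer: 2*I*√36555/3 ≈ 127.46*I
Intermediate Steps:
F = -280 (F = 4*(-70) = -280)
f(p) = -⅔ - 280*p
√((1693 + 15661) + f(120)) = √((1693 + 15661) + (-⅔ - 280*120)) = √(17354 + (-⅔ - 33600)) = √(17354 - 100802/3) = √(-48740/3) = 2*I*√36555/3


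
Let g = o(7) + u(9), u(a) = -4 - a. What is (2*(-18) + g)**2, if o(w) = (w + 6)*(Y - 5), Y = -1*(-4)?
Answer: 3844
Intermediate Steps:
Y = 4
o(w) = -6 - w (o(w) = (w + 6)*(4 - 5) = (6 + w)*(-1) = -6 - w)
g = -26 (g = (-6 - 1*7) + (-4 - 1*9) = (-6 - 7) + (-4 - 9) = -13 - 13 = -26)
(2*(-18) + g)**2 = (2*(-18) - 26)**2 = (-36 - 26)**2 = (-62)**2 = 3844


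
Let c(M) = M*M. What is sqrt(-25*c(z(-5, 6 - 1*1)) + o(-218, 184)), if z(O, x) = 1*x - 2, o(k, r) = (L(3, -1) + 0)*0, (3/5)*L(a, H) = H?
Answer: 15*I ≈ 15.0*I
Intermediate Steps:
L(a, H) = 5*H/3
o(k, r) = 0 (o(k, r) = ((5/3)*(-1) + 0)*0 = (-5/3 + 0)*0 = -5/3*0 = 0)
z(O, x) = -2 + x (z(O, x) = x - 2 = -2 + x)
c(M) = M**2
sqrt(-25*c(z(-5, 6 - 1*1)) + o(-218, 184)) = sqrt(-25*(-2 + (6 - 1*1))**2 + 0) = sqrt(-25*(-2 + (6 - 1))**2 + 0) = sqrt(-25*(-2 + 5)**2 + 0) = sqrt(-25*3**2 + 0) = sqrt(-25*9 + 0) = sqrt(-225 + 0) = sqrt(-225) = 15*I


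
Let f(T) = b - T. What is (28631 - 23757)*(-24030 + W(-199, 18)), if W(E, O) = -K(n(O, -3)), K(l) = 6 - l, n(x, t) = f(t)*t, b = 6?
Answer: -117283062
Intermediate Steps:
f(T) = 6 - T
n(x, t) = t*(6 - t) (n(x, t) = (6 - t)*t = t*(6 - t))
W(E, O) = -33 (W(E, O) = -(6 - (-3)*(6 - 1*(-3))) = -(6 - (-3)*(6 + 3)) = -(6 - (-3)*9) = -(6 - 1*(-27)) = -(6 + 27) = -1*33 = -33)
(28631 - 23757)*(-24030 + W(-199, 18)) = (28631 - 23757)*(-24030 - 33) = 4874*(-24063) = -117283062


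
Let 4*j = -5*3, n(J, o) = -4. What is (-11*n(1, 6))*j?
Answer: -165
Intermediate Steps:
j = -15/4 (j = (-5*3)/4 = (¼)*(-15) = -15/4 ≈ -3.7500)
(-11*n(1, 6))*j = -11*(-4)*(-15/4) = 44*(-15/4) = -165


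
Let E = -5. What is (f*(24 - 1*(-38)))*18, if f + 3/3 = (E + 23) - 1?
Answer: 17856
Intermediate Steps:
f = 16 (f = -1 + ((-5 + 23) - 1) = -1 + (18 - 1) = -1 + 17 = 16)
(f*(24 - 1*(-38)))*18 = (16*(24 - 1*(-38)))*18 = (16*(24 + 38))*18 = (16*62)*18 = 992*18 = 17856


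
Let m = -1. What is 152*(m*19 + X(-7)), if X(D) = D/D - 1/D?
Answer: -19000/7 ≈ -2714.3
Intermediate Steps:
X(D) = 1 - 1/D
152*(m*19 + X(-7)) = 152*(-1*19 + (-1 - 7)/(-7)) = 152*(-19 - ⅐*(-8)) = 152*(-19 + 8/7) = 152*(-125/7) = -19000/7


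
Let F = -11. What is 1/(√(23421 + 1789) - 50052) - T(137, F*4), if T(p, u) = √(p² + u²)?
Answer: -25026/1252588747 - √20705 - √25210/2505177494 ≈ -143.89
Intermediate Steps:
1/(√(23421 + 1789) - 50052) - T(137, F*4) = 1/(√(23421 + 1789) - 50052) - √(137² + (-11*4)²) = 1/(√25210 - 50052) - √(18769 + (-44)²) = 1/(-50052 + √25210) - √(18769 + 1936) = 1/(-50052 + √25210) - √20705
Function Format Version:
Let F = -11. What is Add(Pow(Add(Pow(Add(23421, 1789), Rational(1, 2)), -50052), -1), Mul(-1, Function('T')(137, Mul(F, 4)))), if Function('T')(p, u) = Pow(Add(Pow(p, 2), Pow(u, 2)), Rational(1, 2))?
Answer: Add(Rational(-25026, 1252588747), Mul(-1, Pow(20705, Rational(1, 2))), Mul(Rational(-1, 2505177494), Pow(25210, Rational(1, 2)))) ≈ -143.89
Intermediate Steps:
Add(Pow(Add(Pow(Add(23421, 1789), Rational(1, 2)), -50052), -1), Mul(-1, Function('T')(137, Mul(F, 4)))) = Add(Pow(Add(Pow(Add(23421, 1789), Rational(1, 2)), -50052), -1), Mul(-1, Pow(Add(Pow(137, 2), Pow(Mul(-11, 4), 2)), Rational(1, 2)))) = Add(Pow(Add(Pow(25210, Rational(1, 2)), -50052), -1), Mul(-1, Pow(Add(18769, Pow(-44, 2)), Rational(1, 2)))) = Add(Pow(Add(-50052, Pow(25210, Rational(1, 2))), -1), Mul(-1, Pow(Add(18769, 1936), Rational(1, 2)))) = Add(Pow(Add(-50052, Pow(25210, Rational(1, 2))), -1), Mul(-1, Pow(20705, Rational(1, 2))))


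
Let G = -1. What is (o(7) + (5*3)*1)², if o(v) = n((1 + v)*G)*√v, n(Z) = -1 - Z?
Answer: 568 + 210*√7 ≈ 1123.6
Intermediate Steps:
o(v) = v^(3/2) (o(v) = (-1 - (1 + v)*(-1))*√v = (-1 - (-1 - v))*√v = (-1 + (1 + v))*√v = v*√v = v^(3/2))
(o(7) + (5*3)*1)² = (7^(3/2) + (5*3)*1)² = (7*√7 + 15*1)² = (7*√7 + 15)² = (15 + 7*√7)²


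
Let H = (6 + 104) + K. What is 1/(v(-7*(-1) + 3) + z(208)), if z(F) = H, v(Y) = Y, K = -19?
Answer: 1/101 ≈ 0.0099010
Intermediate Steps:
H = 91 (H = (6 + 104) - 19 = 110 - 19 = 91)
z(F) = 91
1/(v(-7*(-1) + 3) + z(208)) = 1/((-7*(-1) + 3) + 91) = 1/((7 + 3) + 91) = 1/(10 + 91) = 1/101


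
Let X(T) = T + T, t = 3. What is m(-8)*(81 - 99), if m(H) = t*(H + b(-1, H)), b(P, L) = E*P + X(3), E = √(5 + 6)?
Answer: 108 + 54*√11 ≈ 287.10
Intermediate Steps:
X(T) = 2*T
E = √11 ≈ 3.3166
b(P, L) = 6 + P*√11 (b(P, L) = √11*P + 2*3 = P*√11 + 6 = 6 + P*√11)
m(H) = 18 - 3*√11 + 3*H (m(H) = 3*(H + (6 - √11)) = 3*(6 + H - √11) = 18 - 3*√11 + 3*H)
m(-8)*(81 - 99) = (18 - 3*√11 + 3*(-8))*(81 - 99) = (18 - 3*√11 - 24)*(-18) = (-6 - 3*√11)*(-18) = 108 + 54*√11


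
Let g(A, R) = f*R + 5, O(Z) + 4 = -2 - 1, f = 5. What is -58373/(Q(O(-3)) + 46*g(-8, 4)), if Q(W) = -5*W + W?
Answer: -1883/38 ≈ -49.553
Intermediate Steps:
O(Z) = -7 (O(Z) = -4 + (-2 - 1) = -4 - 3 = -7)
Q(W) = -4*W
g(A, R) = 5 + 5*R (g(A, R) = 5*R + 5 = 5 + 5*R)
-58373/(Q(O(-3)) + 46*g(-8, 4)) = -58373/(-4*(-7) + 46*(5 + 5*4)) = -58373/(28 + 46*(5 + 20)) = -58373/(28 + 46*25) = -58373/(28 + 1150) = -58373/1178 = -58373*1/1178 = -1883/38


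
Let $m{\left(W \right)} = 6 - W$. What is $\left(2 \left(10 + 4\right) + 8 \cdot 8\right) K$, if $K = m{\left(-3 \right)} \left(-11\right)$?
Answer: $-9108$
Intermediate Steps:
$K = -99$ ($K = \left(6 - -3\right) \left(-11\right) = \left(6 + 3\right) \left(-11\right) = 9 \left(-11\right) = -99$)
$\left(2 \left(10 + 4\right) + 8 \cdot 8\right) K = \left(2 \left(10 + 4\right) + 8 \cdot 8\right) \left(-99\right) = \left(2 \cdot 14 + 64\right) \left(-99\right) = \left(28 + 64\right) \left(-99\right) = 92 \left(-99\right) = -9108$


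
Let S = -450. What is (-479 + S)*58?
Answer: -53882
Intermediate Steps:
(-479 + S)*58 = (-479 - 450)*58 = -929*58 = -53882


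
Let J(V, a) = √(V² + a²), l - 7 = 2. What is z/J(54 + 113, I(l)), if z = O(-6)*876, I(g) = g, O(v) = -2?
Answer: -876*√27970/13985 ≈ -10.476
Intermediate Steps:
l = 9 (l = 7 + 2 = 9)
z = -1752 (z = -2*876 = -1752)
z/J(54 + 113, I(l)) = -1752/√((54 + 113)² + 9²) = -1752/√(167² + 81) = -1752/√(27889 + 81) = -1752*√27970/27970 = -876*√27970/13985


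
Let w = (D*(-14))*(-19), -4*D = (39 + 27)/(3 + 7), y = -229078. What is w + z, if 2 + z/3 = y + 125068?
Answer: -3124749/10 ≈ -3.1248e+5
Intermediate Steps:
D = -33/20 (D = -(39 + 27)/(4*(3 + 7)) = -33/(2*10) = -1/4*33/5 = -33/20 ≈ -1.6500)
z = -312036 (z = -6 + 3*(-229078 + 125068) = -6 + 3*(-104010) = -6 - 312030 = -312036)
w = -4389/10 (w = -33/20*(-14)*(-19) = (231/10)*(-19) = -4389/10 ≈ -438.90)
w + z = -4389/10 - 312036 = -3124749/10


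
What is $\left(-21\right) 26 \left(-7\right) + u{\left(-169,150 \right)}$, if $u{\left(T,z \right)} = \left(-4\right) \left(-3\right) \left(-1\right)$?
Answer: $3810$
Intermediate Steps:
$u{\left(T,z \right)} = -12$ ($u{\left(T,z \right)} = 12 \left(-1\right) = -12$)
$\left(-21\right) 26 \left(-7\right) + u{\left(-169,150 \right)} = \left(-21\right) 26 \left(-7\right) - 12 = \left(-546\right) \left(-7\right) - 12 = 3822 - 12 = 3810$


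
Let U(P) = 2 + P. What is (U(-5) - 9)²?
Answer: 144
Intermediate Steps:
(U(-5) - 9)² = ((2 - 5) - 9)² = (-3 - 9)² = (-12)² = 144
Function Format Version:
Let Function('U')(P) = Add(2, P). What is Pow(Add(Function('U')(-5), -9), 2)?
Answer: 144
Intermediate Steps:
Pow(Add(Function('U')(-5), -9), 2) = Pow(Add(Add(2, -5), -9), 2) = Pow(Add(-3, -9), 2) = Pow(-12, 2) = 144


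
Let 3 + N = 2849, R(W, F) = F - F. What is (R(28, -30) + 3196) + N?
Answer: 6042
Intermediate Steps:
R(W, F) = 0
N = 2846 (N = -3 + 2849 = 2846)
(R(28, -30) + 3196) + N = (0 + 3196) + 2846 = 3196 + 2846 = 6042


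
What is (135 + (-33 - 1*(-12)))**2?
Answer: 12996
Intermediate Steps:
(135 + (-33 - 1*(-12)))**2 = (135 + (-33 + 12))**2 = (135 - 21)**2 = 114**2 = 12996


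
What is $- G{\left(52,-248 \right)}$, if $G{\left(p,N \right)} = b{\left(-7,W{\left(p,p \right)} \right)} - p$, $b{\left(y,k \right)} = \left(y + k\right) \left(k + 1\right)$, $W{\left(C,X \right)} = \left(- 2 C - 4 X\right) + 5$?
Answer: $-96032$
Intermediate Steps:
$W{\left(C,X \right)} = 5 - 4 X - 2 C$ ($W{\left(C,X \right)} = \left(- 4 X - 2 C\right) + 5 = 5 - 4 X - 2 C$)
$b{\left(y,k \right)} = \left(1 + k\right) \left(k + y\right)$ ($b{\left(y,k \right)} = \left(k + y\right) \left(1 + k\right) = \left(1 + k\right) \left(k + y\right)$)
$G{\left(p,N \right)} = -37 + \left(5 - 6 p\right)^{2} + 35 p$ ($G{\left(p,N \right)} = \left(\left(5 - 4 p - 2 p\right) - 7 + \left(5 - 4 p - 2 p\right)^{2} + \left(5 - 4 p - 2 p\right) \left(-7\right)\right) - p = \left(\left(5 - 6 p\right) - 7 + \left(5 - 6 p\right)^{2} + \left(5 - 6 p\right) \left(-7\right)\right) - p = \left(\left(5 - 6 p\right) - 7 + \left(5 - 6 p\right)^{2} + \left(-35 + 42 p\right)\right) - p = \left(-37 + \left(5 - 6 p\right)^{2} + 36 p\right) - p = -37 + \left(5 - 6 p\right)^{2} + 35 p$)
$- G{\left(52,-248 \right)} = - (-12 - 1300 + 36 \cdot 52^{2}) = - (-12 - 1300 + 36 \cdot 2704) = - (-12 - 1300 + 97344) = \left(-1\right) 96032 = -96032$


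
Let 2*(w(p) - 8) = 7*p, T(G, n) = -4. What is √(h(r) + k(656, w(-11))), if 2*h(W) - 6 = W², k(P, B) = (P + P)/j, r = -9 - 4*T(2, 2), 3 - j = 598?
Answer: √35820190/1190 ≈ 5.0294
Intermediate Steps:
j = -595 (j = 3 - 1*598 = 3 - 598 = -595)
w(p) = 8 + 7*p/2 (w(p) = 8 + (7*p)/2 = 8 + 7*p/2)
r = 7 (r = -9 - 4*(-4) = -9 + 16 = 7)
k(P, B) = -2*P/595 (k(P, B) = (P + P)/(-595) = (2*P)*(-1/595) = -2*P/595)
h(W) = 3 + W²/2
√(h(r) + k(656, w(-11))) = √((3 + (½)*7²) - 2/595*656) = √((3 + (½)*49) - 1312/595) = √((3 + 49/2) - 1312/595) = √(55/2 - 1312/595) = √(30101/1190) = √35820190/1190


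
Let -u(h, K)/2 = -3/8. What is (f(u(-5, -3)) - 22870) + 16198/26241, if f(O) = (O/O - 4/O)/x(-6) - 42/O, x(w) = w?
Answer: -3609396097/157446 ≈ -22925.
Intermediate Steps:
u(h, K) = 3/4 (u(h, K) = -(-6)/8 = -2*(-3/8) = 3/4)
f(O) = -1/6 - 124/(3*O) (f(O) = (O/O - 4/O)/(-6) - 42/O = (1 - 4/O)*(-1/6) - 42/O = (-1/6 + 2/(3*O)) - 42/O = -1/6 - 124/(3*O))
(f(u(-5, -3)) - 22870) + 16198/26241 = ((-248 - 1*3/4)/(6*(3/4)) - 22870) + 16198/26241 = ((1/6)*(4/3)*(-248 - 3/4) - 22870) + 16198*(1/26241) = ((1/6)*(4/3)*(-995/4) - 22870) + 16198/26241 = (-995/18 - 22870) + 16198/26241 = -412655/18 + 16198/26241 = -3609396097/157446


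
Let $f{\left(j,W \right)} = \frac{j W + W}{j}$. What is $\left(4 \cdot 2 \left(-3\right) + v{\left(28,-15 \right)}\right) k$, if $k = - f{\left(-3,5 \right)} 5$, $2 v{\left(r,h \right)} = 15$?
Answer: $275$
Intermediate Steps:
$f{\left(j,W \right)} = \frac{W + W j}{j}$ ($f{\left(j,W \right)} = \frac{W j + W}{j} = \frac{W + W j}{j}$)
$v{\left(r,h \right)} = \frac{15}{2}$ ($v{\left(r,h \right)} = \frac{1}{2} \cdot 15 = \frac{15}{2}$)
$k = - \frac{50}{3}$ ($k = - (5 + \frac{5}{-3}) 5 = - (5 + 5 \left(- \frac{1}{3}\right)) 5 = - (5 - \frac{5}{3}) 5 = \left(-1\right) \frac{10}{3} \cdot 5 = \left(- \frac{10}{3}\right) 5 = - \frac{50}{3} \approx -16.667$)
$\left(4 \cdot 2 \left(-3\right) + v{\left(28,-15 \right)}\right) k = \left(4 \cdot 2 \left(-3\right) + \frac{15}{2}\right) \left(- \frac{50}{3}\right) = \left(8 \left(-3\right) + \frac{15}{2}\right) \left(- \frac{50}{3}\right) = \left(-24 + \frac{15}{2}\right) \left(- \frac{50}{3}\right) = \left(- \frac{33}{2}\right) \left(- \frac{50}{3}\right) = 275$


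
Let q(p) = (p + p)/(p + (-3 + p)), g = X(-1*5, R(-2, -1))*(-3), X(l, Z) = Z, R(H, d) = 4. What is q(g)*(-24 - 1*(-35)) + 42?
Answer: 466/9 ≈ 51.778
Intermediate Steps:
g = -12 (g = 4*(-3) = -12)
q(p) = 2*p/(-3 + 2*p) (q(p) = (2*p)/(-3 + 2*p) = 2*p/(-3 + 2*p))
q(g)*(-24 - 1*(-35)) + 42 = (2*(-12)/(-3 + 2*(-12)))*(-24 - 1*(-35)) + 42 = (2*(-12)/(-3 - 24))*(-24 + 35) + 42 = (2*(-12)/(-27))*11 + 42 = (2*(-12)*(-1/27))*11 + 42 = (8/9)*11 + 42 = 88/9 + 42 = 466/9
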